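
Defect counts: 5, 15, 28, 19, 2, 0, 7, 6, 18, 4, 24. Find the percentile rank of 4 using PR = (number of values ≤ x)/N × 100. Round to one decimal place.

27.3

N = 11.
Strictly below 4: 2. Equal to 4: 1.
PR = 3/11 × 100 = 27.3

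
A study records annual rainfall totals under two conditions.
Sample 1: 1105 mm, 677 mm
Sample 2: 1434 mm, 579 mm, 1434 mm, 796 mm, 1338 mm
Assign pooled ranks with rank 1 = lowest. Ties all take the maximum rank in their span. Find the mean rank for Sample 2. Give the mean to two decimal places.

4.60

Sorted (ascending): 579, 677, 796, 1105, 1338, 1434, 1434
The 2 values of 1434 occupy positions 6–7 → each gets rank 7.
Sample 2 values → pooled ranks: 1434→7, 579→1, 1434→7, 796→3, 1338→5
Mean rank = (7 + 1 + 7 + 3 + 5) / 5 = 4.60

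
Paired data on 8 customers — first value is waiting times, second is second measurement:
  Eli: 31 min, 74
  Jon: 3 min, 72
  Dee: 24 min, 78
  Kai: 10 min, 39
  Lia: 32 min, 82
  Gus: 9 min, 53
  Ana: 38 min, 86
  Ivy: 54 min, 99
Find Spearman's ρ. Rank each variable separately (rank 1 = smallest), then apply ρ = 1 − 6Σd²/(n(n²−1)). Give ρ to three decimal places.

Ranks of variable 1: 5, 1, 4, 3, 6, 2, 7, 8
Ranks of variable 2: 4, 3, 5, 1, 6, 2, 7, 8
d = r₁ − r₂: 1, -2, -1, 2, 0, 0, 0, 0
d²: 1, 4, 1, 4, 0, 0, 0, 0; Σd² = 10
ρ = 1 − 6·10/(8·63) = 1 − 60/504 = 0.881

0.881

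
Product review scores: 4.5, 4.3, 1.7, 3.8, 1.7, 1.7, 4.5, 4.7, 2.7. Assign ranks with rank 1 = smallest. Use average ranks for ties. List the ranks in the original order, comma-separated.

7.5, 6, 2, 5, 2, 2, 7.5, 9, 4

Sorted (ascending): 1.7, 1.7, 1.7, 2.7, 3.8, 4.3, 4.5, 4.5, 4.7
The 3 values of 1.7 occupy positions 1–3 → average rank 2.
The 2 values of 4.5 occupy positions 7–8 → average rank (7+8)/2 = 7.5.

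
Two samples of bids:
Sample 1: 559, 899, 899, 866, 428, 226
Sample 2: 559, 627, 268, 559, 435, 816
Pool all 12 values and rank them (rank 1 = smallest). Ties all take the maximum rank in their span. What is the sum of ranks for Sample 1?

45

Sorted (ascending): 226, 268, 428, 435, 559, 559, 559, 627, 816, 866, 899, 899
The 3 values of 559 occupy positions 5–7 → each gets rank 7.
The 2 values of 899 occupy positions 11–12 → each gets rank 12.
Sample 1 values → pooled ranks: 559→7, 899→12, 899→12, 866→10, 428→3, 226→1
Rank sum = 7 + 12 + 12 + 10 + 3 + 1 = 45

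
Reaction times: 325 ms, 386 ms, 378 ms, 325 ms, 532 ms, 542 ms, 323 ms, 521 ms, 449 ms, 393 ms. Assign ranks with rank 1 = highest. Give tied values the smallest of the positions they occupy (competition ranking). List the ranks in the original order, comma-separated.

Sorted (descending): 542, 532, 521, 449, 393, 386, 378, 325, 325, 323
The 2 values of 325 occupy positions 8–9 → each gets rank 8.

8, 6, 7, 8, 2, 1, 10, 3, 4, 5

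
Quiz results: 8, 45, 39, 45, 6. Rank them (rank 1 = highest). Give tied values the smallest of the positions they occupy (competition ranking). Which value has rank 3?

Sorted (descending): 45, 45, 39, 8, 6
The 2 values of 45 occupy positions 1–2 → each gets rank 1.
Rank 3 → value 39.

39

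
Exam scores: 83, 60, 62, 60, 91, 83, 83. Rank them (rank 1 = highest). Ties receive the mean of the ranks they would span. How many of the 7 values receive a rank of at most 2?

Sorted (descending): 91, 83, 83, 83, 62, 60, 60
The 3 values of 83 occupy positions 2–4 → average rank 3.
The 2 values of 60 occupy positions 6–7 → average rank (6+7)/2 = 6.5.
Ranks ≤ 2: {1} → 1 value.

1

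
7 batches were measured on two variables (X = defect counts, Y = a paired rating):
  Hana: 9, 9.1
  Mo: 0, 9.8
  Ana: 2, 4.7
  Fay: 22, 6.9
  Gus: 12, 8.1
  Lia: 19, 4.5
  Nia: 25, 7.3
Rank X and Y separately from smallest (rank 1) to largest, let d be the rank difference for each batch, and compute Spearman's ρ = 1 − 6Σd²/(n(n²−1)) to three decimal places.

-0.429

Ranks of variable 1: 3, 1, 2, 6, 4, 5, 7
Ranks of variable 2: 6, 7, 2, 3, 5, 1, 4
d = r₁ − r₂: -3, -6, 0, 3, -1, 4, 3
d²: 9, 36, 0, 9, 1, 16, 9; Σd² = 80
ρ = 1 − 6·80/(7·48) = 1 − 480/336 = -0.429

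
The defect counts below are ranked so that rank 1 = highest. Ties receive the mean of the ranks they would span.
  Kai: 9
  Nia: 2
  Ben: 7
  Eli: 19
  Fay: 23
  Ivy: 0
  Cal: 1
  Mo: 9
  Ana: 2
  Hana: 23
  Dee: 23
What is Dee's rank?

Sorted (descending): 23, 23, 23, 19, 9, 9, 7, 2, 2, 1, 0
The 3 values of 23 occupy positions 1–3 → average rank 2.
The 2 values of 9 occupy positions 5–6 → average rank (5+6)/2 = 5.5.
The 2 values of 2 occupy positions 8–9 → average rank (8+9)/2 = 8.5.
Dee has value 23 → rank 2.

2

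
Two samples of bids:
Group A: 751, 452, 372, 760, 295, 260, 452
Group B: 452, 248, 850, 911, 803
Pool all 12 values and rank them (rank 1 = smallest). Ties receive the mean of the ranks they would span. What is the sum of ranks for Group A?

38

Sorted (ascending): 248, 260, 295, 372, 452, 452, 452, 751, 760, 803, 850, 911
The 3 values of 452 occupy positions 5–7 → average rank 6.
Group A values → pooled ranks: 751→8, 452→6, 372→4, 760→9, 295→3, 260→2, 452→6
Rank sum = 8 + 6 + 4 + 9 + 3 + 2 + 6 = 38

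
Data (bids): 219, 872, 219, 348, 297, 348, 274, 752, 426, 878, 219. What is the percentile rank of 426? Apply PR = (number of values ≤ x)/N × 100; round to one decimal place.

N = 11.
Strictly below 426: 7. Equal to 426: 1.
PR = 8/11 × 100 = 72.7

72.7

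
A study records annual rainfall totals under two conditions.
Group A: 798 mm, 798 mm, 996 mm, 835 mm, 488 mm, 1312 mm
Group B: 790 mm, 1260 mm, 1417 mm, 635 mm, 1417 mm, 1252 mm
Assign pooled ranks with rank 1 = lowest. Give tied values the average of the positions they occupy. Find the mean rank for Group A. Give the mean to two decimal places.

5.50

Sorted (ascending): 488, 635, 790, 798, 798, 835, 996, 1252, 1260, 1312, 1417, 1417
The 2 values of 798 occupy positions 4–5 → average rank (4+5)/2 = 4.5.
The 2 values of 1417 occupy positions 11–12 → average rank (11+12)/2 = 11.5.
Group A values → pooled ranks: 798→4.5, 798→4.5, 996→7, 835→6, 488→1, 1312→10
Mean rank = (4.5 + 4.5 + 7 + 6 + 1 + 10) / 6 = 5.50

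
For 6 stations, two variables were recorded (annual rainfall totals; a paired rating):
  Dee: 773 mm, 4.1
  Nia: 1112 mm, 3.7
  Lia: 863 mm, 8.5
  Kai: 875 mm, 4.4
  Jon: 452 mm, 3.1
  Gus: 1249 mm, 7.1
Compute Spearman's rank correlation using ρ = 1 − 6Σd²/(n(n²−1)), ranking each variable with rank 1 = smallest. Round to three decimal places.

0.429

Ranks of variable 1: 2, 5, 3, 4, 1, 6
Ranks of variable 2: 3, 2, 6, 4, 1, 5
d = r₁ − r₂: -1, 3, -3, 0, 0, 1
d²: 1, 9, 9, 0, 0, 1; Σd² = 20
ρ = 1 − 6·20/(6·35) = 1 − 120/210 = 0.429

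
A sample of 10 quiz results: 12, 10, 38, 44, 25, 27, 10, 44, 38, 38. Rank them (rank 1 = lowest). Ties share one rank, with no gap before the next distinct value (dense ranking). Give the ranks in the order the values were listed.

2, 1, 5, 6, 3, 4, 1, 6, 5, 5

Sorted (ascending): 10, 10, 12, 25, 27, 38, 38, 38, 44, 44
The 2 values of 10 share dense rank 1.
The 3 values of 38 share dense rank 5.
The 2 values of 44 share dense rank 6.
Remaining distinct values take the next consecutive integers.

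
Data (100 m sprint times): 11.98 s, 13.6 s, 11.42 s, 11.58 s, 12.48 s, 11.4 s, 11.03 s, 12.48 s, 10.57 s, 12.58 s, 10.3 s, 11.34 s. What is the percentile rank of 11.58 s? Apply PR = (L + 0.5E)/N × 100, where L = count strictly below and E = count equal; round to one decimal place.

N = 12.
Strictly below 11.58: 6. Equal to 11.58: 1.
PR = (6 + 0.5·1)/12 × 100 = 54.2

54.2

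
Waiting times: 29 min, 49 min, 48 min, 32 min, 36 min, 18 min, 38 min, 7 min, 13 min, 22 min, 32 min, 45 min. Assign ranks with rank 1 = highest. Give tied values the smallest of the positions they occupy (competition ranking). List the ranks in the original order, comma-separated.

8, 1, 2, 6, 5, 10, 4, 12, 11, 9, 6, 3

Sorted (descending): 49, 48, 45, 38, 36, 32, 32, 29, 22, 18, 13, 7
The 2 values of 32 occupy positions 6–7 → each gets rank 6.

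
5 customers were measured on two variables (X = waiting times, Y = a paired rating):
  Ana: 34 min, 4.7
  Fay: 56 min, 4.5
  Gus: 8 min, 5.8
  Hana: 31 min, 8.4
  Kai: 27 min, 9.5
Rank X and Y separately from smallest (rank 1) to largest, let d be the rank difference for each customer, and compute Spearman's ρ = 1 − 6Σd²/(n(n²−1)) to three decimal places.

-0.700

Ranks of variable 1: 4, 5, 1, 3, 2
Ranks of variable 2: 2, 1, 3, 4, 5
d = r₁ − r₂: 2, 4, -2, -1, -3
d²: 4, 16, 4, 1, 9; Σd² = 34
ρ = 1 − 6·34/(5·24) = 1 − 204/120 = -0.700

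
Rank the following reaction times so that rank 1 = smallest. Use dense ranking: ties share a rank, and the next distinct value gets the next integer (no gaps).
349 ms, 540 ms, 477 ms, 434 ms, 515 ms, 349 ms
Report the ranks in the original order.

Sorted (ascending): 349, 349, 434, 477, 515, 540
The 2 values of 349 share dense rank 1.
Remaining distinct values take the next consecutive integers.

1, 5, 3, 2, 4, 1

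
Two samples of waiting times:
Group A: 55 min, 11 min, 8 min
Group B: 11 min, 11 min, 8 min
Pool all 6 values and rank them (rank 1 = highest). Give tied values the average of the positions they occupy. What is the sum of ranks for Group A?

9.5

Sorted (descending): 55, 11, 11, 11, 8, 8
The 3 values of 11 occupy positions 2–4 → average rank 3.
The 2 values of 8 occupy positions 5–6 → average rank (5+6)/2 = 5.5.
Group A values → pooled ranks: 55→1, 11→3, 8→5.5
Rank sum = 1 + 3 + 5.5 = 9.5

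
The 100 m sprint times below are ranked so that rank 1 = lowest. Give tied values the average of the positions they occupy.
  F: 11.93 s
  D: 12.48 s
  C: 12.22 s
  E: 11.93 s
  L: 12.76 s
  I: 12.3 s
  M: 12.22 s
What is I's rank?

Sorted (ascending): 11.93, 11.93, 12.22, 12.22, 12.3, 12.48, 12.76
The 2 values of 11.93 occupy positions 1–2 → average rank (1+2)/2 = 1.5.
The 2 values of 12.22 occupy positions 3–4 → average rank (3+4)/2 = 3.5.
I has value 12.3 s → rank 5.

5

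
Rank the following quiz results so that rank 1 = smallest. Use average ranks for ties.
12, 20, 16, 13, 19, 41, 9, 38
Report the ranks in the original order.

Sorted (ascending): 9, 12, 13, 16, 19, 20, 38, 41
No ties — each value takes its position as its rank.

2, 6, 4, 3, 5, 8, 1, 7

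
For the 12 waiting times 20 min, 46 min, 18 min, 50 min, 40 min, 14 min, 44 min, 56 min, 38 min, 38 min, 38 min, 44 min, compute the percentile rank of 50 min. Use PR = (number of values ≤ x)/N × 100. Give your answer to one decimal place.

91.7

N = 12.
Strictly below 50: 10. Equal to 50: 1.
PR = 11/12 × 100 = 91.7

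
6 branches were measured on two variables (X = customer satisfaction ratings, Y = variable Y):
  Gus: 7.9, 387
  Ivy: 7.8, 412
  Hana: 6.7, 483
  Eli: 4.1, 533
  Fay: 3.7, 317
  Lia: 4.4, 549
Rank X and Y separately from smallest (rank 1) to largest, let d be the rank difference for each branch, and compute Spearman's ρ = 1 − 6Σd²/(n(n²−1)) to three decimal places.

-0.086

Ranks of variable 1: 6, 5, 4, 2, 1, 3
Ranks of variable 2: 2, 3, 4, 5, 1, 6
d = r₁ − r₂: 4, 2, 0, -3, 0, -3
d²: 16, 4, 0, 9, 0, 9; Σd² = 38
ρ = 1 − 6·38/(6·35) = 1 − 228/210 = -0.086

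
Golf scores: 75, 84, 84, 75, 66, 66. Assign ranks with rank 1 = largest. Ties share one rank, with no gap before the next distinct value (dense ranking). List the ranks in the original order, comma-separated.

2, 1, 1, 2, 3, 3

Sorted (descending): 84, 84, 75, 75, 66, 66
The 2 values of 84 share dense rank 1.
The 2 values of 75 share dense rank 2.
The 2 values of 66 share dense rank 3.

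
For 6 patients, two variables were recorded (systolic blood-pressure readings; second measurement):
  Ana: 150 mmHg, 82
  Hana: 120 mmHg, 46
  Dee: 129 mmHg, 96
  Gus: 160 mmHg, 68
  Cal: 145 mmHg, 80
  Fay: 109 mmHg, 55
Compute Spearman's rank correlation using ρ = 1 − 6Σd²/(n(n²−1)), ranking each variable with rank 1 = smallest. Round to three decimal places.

0.429

Ranks of variable 1: 5, 2, 3, 6, 4, 1
Ranks of variable 2: 5, 1, 6, 3, 4, 2
d = r₁ − r₂: 0, 1, -3, 3, 0, -1
d²: 0, 1, 9, 9, 0, 1; Σd² = 20
ρ = 1 − 6·20/(6·35) = 1 − 120/210 = 0.429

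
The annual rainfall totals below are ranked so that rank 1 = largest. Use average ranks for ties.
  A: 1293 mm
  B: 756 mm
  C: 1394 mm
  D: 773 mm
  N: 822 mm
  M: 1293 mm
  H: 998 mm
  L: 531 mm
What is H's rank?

4

Sorted (descending): 1394, 1293, 1293, 998, 822, 773, 756, 531
The 2 values of 1293 occupy positions 2–3 → average rank (2+3)/2 = 2.5.
H has value 998 mm → rank 4.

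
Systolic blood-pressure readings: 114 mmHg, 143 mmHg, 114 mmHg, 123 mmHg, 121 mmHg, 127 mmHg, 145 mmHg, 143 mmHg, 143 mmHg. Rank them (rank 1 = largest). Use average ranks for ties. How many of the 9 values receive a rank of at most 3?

Sorted (descending): 145, 143, 143, 143, 127, 123, 121, 114, 114
The 3 values of 143 occupy positions 2–4 → average rank 3.
The 2 values of 114 occupy positions 8–9 → average rank (8+9)/2 = 8.5.
Ranks ≤ 3: {1, 3, 3, 3} → 4 values.

4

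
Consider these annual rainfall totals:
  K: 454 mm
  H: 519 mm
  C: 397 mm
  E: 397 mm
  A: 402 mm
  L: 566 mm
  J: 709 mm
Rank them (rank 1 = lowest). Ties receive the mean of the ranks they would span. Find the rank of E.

Sorted (ascending): 397, 397, 402, 454, 519, 566, 709
The 2 values of 397 occupy positions 1–2 → average rank (1+2)/2 = 1.5.
E has value 397 mm → rank 1.5.

1.5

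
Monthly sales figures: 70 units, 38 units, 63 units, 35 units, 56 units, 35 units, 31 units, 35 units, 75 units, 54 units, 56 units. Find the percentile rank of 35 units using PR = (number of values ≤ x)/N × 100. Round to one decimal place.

36.4

N = 11.
Strictly below 35: 1. Equal to 35: 3.
PR = 4/11 × 100 = 36.4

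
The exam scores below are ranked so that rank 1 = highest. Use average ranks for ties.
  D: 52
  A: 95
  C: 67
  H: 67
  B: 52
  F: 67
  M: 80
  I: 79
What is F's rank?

5

Sorted (descending): 95, 80, 79, 67, 67, 67, 52, 52
The 3 values of 67 occupy positions 4–6 → average rank 5.
The 2 values of 52 occupy positions 7–8 → average rank (7+8)/2 = 7.5.
F has value 67 → rank 5.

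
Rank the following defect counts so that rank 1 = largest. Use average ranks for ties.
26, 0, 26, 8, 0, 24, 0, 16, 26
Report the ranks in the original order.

2, 8, 2, 6, 8, 4, 8, 5, 2

Sorted (descending): 26, 26, 26, 24, 16, 8, 0, 0, 0
The 3 values of 26 occupy positions 1–3 → average rank 2.
The 3 values of 0 occupy positions 7–9 → average rank 8.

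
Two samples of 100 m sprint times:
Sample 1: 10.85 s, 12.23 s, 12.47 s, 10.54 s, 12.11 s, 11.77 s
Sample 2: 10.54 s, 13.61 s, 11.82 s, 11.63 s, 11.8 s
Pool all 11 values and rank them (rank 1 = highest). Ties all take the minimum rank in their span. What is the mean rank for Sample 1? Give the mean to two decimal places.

5.83

Sorted (descending): 13.61, 12.47, 12.23, 12.11, 11.82, 11.8, 11.77, 11.63, 10.85, 10.54, 10.54
The 2 values of 10.54 occupy positions 10–11 → each gets rank 10.
Sample 1 values → pooled ranks: 10.85→9, 12.23→3, 12.47→2, 10.54→10, 12.11→4, 11.77→7
Mean rank = (9 + 3 + 2 + 10 + 4 + 7) / 6 = 5.83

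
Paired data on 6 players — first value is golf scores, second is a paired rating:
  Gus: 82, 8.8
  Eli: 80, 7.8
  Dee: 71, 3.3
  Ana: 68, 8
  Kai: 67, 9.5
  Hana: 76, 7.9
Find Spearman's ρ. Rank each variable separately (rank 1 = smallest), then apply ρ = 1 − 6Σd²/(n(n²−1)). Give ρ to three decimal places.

-0.257

Ranks of variable 1: 6, 5, 3, 2, 1, 4
Ranks of variable 2: 5, 2, 1, 4, 6, 3
d = r₁ − r₂: 1, 3, 2, -2, -5, 1
d²: 1, 9, 4, 4, 25, 1; Σd² = 44
ρ = 1 − 6·44/(6·35) = 1 − 264/210 = -0.257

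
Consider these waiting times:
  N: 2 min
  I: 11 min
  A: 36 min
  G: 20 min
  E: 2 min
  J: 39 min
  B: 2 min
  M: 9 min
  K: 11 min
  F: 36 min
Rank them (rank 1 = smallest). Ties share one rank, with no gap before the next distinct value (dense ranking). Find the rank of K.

Sorted (ascending): 2, 2, 2, 9, 11, 11, 20, 36, 36, 39
The 3 values of 2 share dense rank 1.
The 2 values of 11 share dense rank 3.
The 2 values of 36 share dense rank 5.
Remaining distinct values take the next consecutive integers.
K has value 11 min → rank 3.

3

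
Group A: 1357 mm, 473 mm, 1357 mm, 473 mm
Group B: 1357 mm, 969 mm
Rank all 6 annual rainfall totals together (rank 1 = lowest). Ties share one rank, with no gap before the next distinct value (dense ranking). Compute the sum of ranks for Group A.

Sorted (ascending): 473, 473, 969, 1357, 1357, 1357
The 2 values of 473 share dense rank 1.
The 3 values of 1357 share dense rank 3.
Remaining distinct values take the next consecutive integers.
Group A values → pooled ranks: 1357→3, 473→1, 1357→3, 473→1
Rank sum = 3 + 1 + 3 + 1 = 8

8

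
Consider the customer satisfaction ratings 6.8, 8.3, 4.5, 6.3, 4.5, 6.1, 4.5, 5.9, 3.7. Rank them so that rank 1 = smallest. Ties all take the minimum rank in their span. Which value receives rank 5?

Sorted (ascending): 3.7, 4.5, 4.5, 4.5, 5.9, 6.1, 6.3, 6.8, 8.3
The 3 values of 4.5 occupy positions 2–4 → each gets rank 2.
Rank 5 → value 5.9.

5.9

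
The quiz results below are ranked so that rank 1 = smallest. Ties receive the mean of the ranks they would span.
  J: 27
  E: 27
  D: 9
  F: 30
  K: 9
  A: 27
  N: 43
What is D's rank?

Sorted (ascending): 9, 9, 27, 27, 27, 30, 43
The 2 values of 9 occupy positions 1–2 → average rank (1+2)/2 = 1.5.
The 3 values of 27 occupy positions 3–5 → average rank 4.
D has value 9 → rank 1.5.

1.5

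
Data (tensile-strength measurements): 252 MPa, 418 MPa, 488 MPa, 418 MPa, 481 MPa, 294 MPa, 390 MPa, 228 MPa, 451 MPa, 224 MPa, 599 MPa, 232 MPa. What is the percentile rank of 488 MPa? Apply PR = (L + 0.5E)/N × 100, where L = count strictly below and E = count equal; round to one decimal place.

87.5

N = 12.
Strictly below 488: 10. Equal to 488: 1.
PR = (10 + 0.5·1)/12 × 100 = 87.5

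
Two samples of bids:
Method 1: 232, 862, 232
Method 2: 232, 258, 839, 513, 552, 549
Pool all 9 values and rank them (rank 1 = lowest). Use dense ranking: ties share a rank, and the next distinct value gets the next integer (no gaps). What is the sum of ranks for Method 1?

9

Sorted (ascending): 232, 232, 232, 258, 513, 549, 552, 839, 862
The 3 values of 232 share dense rank 1.
Remaining distinct values take the next consecutive integers.
Method 1 values → pooled ranks: 232→1, 862→7, 232→1
Rank sum = 1 + 7 + 1 = 9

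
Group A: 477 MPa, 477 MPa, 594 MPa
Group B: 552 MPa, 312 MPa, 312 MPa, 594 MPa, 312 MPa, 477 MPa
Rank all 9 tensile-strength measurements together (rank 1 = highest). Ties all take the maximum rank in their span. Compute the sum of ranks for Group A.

14

Sorted (descending): 594, 594, 552, 477, 477, 477, 312, 312, 312
The 2 values of 594 occupy positions 1–2 → each gets rank 2.
The 3 values of 477 occupy positions 4–6 → each gets rank 6.
The 3 values of 312 occupy positions 7–9 → each gets rank 9.
Group A values → pooled ranks: 477→6, 477→6, 594→2
Rank sum = 6 + 6 + 2 = 14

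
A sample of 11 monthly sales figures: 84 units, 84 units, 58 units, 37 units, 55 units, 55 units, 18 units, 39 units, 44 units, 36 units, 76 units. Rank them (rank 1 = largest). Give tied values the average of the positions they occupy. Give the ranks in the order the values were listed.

1.5, 1.5, 4, 9, 5.5, 5.5, 11, 8, 7, 10, 3

Sorted (descending): 84, 84, 76, 58, 55, 55, 44, 39, 37, 36, 18
The 2 values of 84 occupy positions 1–2 → average rank (1+2)/2 = 1.5.
The 2 values of 55 occupy positions 5–6 → average rank (5+6)/2 = 5.5.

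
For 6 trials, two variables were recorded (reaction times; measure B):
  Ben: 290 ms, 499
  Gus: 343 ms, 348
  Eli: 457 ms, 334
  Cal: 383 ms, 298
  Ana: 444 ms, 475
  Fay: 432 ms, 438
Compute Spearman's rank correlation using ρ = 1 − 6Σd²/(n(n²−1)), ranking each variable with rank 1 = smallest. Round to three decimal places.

-0.314

Ranks of variable 1: 1, 2, 6, 3, 5, 4
Ranks of variable 2: 6, 3, 2, 1, 5, 4
d = r₁ − r₂: -5, -1, 4, 2, 0, 0
d²: 25, 1, 16, 4, 0, 0; Σd² = 46
ρ = 1 − 6·46/(6·35) = 1 − 276/210 = -0.314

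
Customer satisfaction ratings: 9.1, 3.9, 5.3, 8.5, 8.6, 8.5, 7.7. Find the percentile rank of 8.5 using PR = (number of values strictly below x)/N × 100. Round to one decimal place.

42.9

N = 7.
Strictly below 8.5: 3. Equal to 8.5: 2.
PR = 3/7 × 100 = 42.9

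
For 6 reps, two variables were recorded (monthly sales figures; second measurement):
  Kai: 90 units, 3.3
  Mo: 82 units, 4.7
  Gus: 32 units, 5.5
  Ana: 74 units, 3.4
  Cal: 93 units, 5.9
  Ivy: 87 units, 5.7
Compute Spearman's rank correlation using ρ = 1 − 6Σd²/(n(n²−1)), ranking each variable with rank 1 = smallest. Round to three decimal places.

Ranks of variable 1: 5, 3, 1, 2, 6, 4
Ranks of variable 2: 1, 3, 4, 2, 6, 5
d = r₁ − r₂: 4, 0, -3, 0, 0, -1
d²: 16, 0, 9, 0, 0, 1; Σd² = 26
ρ = 1 − 6·26/(6·35) = 1 − 156/210 = 0.257

0.257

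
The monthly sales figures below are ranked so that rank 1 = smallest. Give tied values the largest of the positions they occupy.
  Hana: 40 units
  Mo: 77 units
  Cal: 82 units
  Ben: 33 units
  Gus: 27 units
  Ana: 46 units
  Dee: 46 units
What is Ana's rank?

Sorted (ascending): 27, 33, 40, 46, 46, 77, 82
The 2 values of 46 occupy positions 4–5 → each gets rank 5.
Ana has value 46 units → rank 5.

5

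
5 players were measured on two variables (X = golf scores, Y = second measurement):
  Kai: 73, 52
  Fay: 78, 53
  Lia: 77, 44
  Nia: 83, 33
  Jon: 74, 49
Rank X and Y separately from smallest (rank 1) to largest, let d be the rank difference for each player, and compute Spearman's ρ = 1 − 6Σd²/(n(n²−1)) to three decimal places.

Ranks of variable 1: 1, 4, 3, 5, 2
Ranks of variable 2: 4, 5, 2, 1, 3
d = r₁ − r₂: -3, -1, 1, 4, -1
d²: 9, 1, 1, 16, 1; Σd² = 28
ρ = 1 − 6·28/(5·24) = 1 − 168/120 = -0.400

-0.400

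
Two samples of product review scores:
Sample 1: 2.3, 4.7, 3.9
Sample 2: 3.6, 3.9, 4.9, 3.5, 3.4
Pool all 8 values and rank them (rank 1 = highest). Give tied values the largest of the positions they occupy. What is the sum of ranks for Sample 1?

14

Sorted (descending): 4.9, 4.7, 3.9, 3.9, 3.6, 3.5, 3.4, 2.3
The 2 values of 3.9 occupy positions 3–4 → each gets rank 4.
Sample 1 values → pooled ranks: 2.3→8, 4.7→2, 3.9→4
Rank sum = 8 + 2 + 4 = 14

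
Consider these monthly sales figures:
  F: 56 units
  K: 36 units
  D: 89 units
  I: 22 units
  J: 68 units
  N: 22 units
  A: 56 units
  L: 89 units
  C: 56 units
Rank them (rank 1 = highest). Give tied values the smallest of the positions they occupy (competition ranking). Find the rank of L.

1

Sorted (descending): 89, 89, 68, 56, 56, 56, 36, 22, 22
The 2 values of 89 occupy positions 1–2 → each gets rank 1.
The 3 values of 56 occupy positions 4–6 → each gets rank 4.
The 2 values of 22 occupy positions 8–9 → each gets rank 8.
L has value 89 units → rank 1.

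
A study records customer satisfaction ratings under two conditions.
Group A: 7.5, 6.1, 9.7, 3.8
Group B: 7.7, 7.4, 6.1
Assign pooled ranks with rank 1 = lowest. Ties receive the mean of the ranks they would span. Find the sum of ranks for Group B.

Sorted (ascending): 3.8, 6.1, 6.1, 7.4, 7.5, 7.7, 9.7
The 2 values of 6.1 occupy positions 2–3 → average rank (2+3)/2 = 2.5.
Group B values → pooled ranks: 7.7→6, 7.4→4, 6.1→2.5
Rank sum = 6 + 4 + 2.5 = 12.5

12.5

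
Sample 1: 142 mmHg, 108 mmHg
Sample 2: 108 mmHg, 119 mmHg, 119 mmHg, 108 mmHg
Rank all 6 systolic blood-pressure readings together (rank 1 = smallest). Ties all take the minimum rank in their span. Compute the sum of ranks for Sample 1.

Sorted (ascending): 108, 108, 108, 119, 119, 142
The 3 values of 108 occupy positions 1–3 → each gets rank 1.
The 2 values of 119 occupy positions 4–5 → each gets rank 4.
Sample 1 values → pooled ranks: 142→6, 108→1
Rank sum = 6 + 1 = 7

7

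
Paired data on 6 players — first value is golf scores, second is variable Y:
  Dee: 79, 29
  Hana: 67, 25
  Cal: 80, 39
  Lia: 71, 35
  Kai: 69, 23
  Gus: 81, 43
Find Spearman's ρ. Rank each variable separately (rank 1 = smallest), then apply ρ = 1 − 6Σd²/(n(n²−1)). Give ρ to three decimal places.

0.886

Ranks of variable 1: 4, 1, 5, 3, 2, 6
Ranks of variable 2: 3, 2, 5, 4, 1, 6
d = r₁ − r₂: 1, -1, 0, -1, 1, 0
d²: 1, 1, 0, 1, 1, 0; Σd² = 4
ρ = 1 − 6·4/(6·35) = 1 − 24/210 = 0.886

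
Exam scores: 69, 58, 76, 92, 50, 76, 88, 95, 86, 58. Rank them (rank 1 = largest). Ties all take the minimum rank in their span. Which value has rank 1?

95

Sorted (descending): 95, 92, 88, 86, 76, 76, 69, 58, 58, 50
The 2 values of 76 occupy positions 5–6 → each gets rank 5.
The 2 values of 58 occupy positions 8–9 → each gets rank 8.
Rank 1 → value 95.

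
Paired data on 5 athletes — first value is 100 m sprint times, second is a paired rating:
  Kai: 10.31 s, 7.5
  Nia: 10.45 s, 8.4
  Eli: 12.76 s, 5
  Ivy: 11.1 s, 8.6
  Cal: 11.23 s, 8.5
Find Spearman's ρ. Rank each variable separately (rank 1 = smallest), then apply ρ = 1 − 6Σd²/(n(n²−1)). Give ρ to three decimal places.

Ranks of variable 1: 1, 2, 5, 3, 4
Ranks of variable 2: 2, 3, 1, 5, 4
d = r₁ − r₂: -1, -1, 4, -2, 0
d²: 1, 1, 16, 4, 0; Σd² = 22
ρ = 1 − 6·22/(5·24) = 1 − 132/120 = -0.100

-0.100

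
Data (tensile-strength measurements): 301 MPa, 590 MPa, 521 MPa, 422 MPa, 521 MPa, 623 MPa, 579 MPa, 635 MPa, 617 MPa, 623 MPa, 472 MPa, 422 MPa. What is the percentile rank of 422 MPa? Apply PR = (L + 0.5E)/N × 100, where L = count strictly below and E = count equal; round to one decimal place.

N = 12.
Strictly below 422: 1. Equal to 422: 2.
PR = (1 + 0.5·2)/12 × 100 = 16.7

16.7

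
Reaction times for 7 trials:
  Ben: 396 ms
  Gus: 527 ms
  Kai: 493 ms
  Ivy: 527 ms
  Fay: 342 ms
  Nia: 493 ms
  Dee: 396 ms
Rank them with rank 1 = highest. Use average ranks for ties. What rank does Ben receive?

5.5

Sorted (descending): 527, 527, 493, 493, 396, 396, 342
The 2 values of 527 occupy positions 1–2 → average rank (1+2)/2 = 1.5.
The 2 values of 493 occupy positions 3–4 → average rank (3+4)/2 = 3.5.
The 2 values of 396 occupy positions 5–6 → average rank (5+6)/2 = 5.5.
Ben has value 396 ms → rank 5.5.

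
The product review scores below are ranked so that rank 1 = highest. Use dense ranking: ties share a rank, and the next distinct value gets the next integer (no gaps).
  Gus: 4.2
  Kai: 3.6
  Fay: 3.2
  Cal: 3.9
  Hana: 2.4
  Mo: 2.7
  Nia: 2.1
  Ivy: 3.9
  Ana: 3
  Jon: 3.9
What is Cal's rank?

Sorted (descending): 4.2, 3.9, 3.9, 3.9, 3.6, 3.2, 3, 2.7, 2.4, 2.1
The 3 values of 3.9 share dense rank 2.
Remaining distinct values take the next consecutive integers.
Cal has value 3.9 → rank 2.

2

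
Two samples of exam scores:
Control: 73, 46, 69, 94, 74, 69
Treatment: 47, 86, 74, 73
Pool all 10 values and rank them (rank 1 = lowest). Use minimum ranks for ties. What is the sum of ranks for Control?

Sorted (ascending): 46, 47, 69, 69, 73, 73, 74, 74, 86, 94
The 2 values of 69 occupy positions 3–4 → each gets rank 3.
The 2 values of 73 occupy positions 5–6 → each gets rank 5.
The 2 values of 74 occupy positions 7–8 → each gets rank 7.
Control values → pooled ranks: 73→5, 46→1, 69→3, 94→10, 74→7, 69→3
Rank sum = 5 + 1 + 3 + 10 + 7 + 3 = 29

29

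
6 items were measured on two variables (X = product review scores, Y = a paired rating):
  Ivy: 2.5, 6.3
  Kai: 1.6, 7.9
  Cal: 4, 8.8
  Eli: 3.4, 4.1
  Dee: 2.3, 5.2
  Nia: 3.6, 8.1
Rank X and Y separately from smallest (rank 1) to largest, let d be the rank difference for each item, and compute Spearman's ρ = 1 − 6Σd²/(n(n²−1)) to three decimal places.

0.486

Ranks of variable 1: 3, 1, 6, 4, 2, 5
Ranks of variable 2: 3, 4, 6, 1, 2, 5
d = r₁ − r₂: 0, -3, 0, 3, 0, 0
d²: 0, 9, 0, 9, 0, 0; Σd² = 18
ρ = 1 − 6·18/(6·35) = 1 − 108/210 = 0.486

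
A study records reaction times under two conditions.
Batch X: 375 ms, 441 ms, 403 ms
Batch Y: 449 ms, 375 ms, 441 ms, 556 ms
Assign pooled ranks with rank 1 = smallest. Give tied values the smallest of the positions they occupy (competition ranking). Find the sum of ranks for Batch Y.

18

Sorted (ascending): 375, 375, 403, 441, 441, 449, 556
The 2 values of 375 occupy positions 1–2 → each gets rank 1.
The 2 values of 441 occupy positions 4–5 → each gets rank 4.
Batch Y values → pooled ranks: 449→6, 375→1, 441→4, 556→7
Rank sum = 6 + 1 + 4 + 7 = 18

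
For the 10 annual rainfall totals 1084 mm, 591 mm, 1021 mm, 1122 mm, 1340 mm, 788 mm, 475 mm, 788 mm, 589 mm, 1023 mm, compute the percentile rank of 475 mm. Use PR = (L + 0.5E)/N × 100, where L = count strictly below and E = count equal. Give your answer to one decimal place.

N = 10.
Strictly below 475: 0. Equal to 475: 1.
PR = (0 + 0.5·1)/10 × 100 = 5.0

5.0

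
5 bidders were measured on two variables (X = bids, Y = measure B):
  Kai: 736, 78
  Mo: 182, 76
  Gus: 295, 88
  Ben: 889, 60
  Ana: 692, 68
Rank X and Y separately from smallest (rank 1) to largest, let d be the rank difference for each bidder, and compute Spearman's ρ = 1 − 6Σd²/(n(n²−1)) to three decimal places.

Ranks of variable 1: 4, 1, 2, 5, 3
Ranks of variable 2: 4, 3, 5, 1, 2
d = r₁ − r₂: 0, -2, -3, 4, 1
d²: 0, 4, 9, 16, 1; Σd² = 30
ρ = 1 − 6·30/(5·24) = 1 − 180/120 = -0.500

-0.500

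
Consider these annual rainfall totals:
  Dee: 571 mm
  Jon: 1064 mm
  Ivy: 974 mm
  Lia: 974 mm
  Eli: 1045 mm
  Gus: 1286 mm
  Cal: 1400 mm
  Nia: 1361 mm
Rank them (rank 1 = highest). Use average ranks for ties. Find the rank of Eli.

5

Sorted (descending): 1400, 1361, 1286, 1064, 1045, 974, 974, 571
The 2 values of 974 occupy positions 6–7 → average rank (6+7)/2 = 6.5.
Eli has value 1045 mm → rank 5.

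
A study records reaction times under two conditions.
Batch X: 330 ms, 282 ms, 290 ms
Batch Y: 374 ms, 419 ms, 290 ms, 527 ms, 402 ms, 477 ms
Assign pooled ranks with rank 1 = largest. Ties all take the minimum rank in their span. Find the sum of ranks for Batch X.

22

Sorted (descending): 527, 477, 419, 402, 374, 330, 290, 290, 282
The 2 values of 290 occupy positions 7–8 → each gets rank 7.
Batch X values → pooled ranks: 330→6, 282→9, 290→7
Rank sum = 6 + 9 + 7 = 22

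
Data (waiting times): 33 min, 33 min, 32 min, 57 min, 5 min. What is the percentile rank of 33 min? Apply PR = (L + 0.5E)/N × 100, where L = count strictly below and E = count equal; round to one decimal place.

60.0

N = 5.
Strictly below 33: 2. Equal to 33: 2.
PR = (2 + 0.5·2)/5 × 100 = 60.0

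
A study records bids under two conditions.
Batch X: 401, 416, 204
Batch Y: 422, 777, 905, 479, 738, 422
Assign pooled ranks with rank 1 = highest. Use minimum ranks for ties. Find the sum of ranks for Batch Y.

20

Sorted (descending): 905, 777, 738, 479, 422, 422, 416, 401, 204
The 2 values of 422 occupy positions 5–6 → each gets rank 5.
Batch Y values → pooled ranks: 422→5, 777→2, 905→1, 479→4, 738→3, 422→5
Rank sum = 5 + 2 + 1 + 4 + 3 + 5 = 20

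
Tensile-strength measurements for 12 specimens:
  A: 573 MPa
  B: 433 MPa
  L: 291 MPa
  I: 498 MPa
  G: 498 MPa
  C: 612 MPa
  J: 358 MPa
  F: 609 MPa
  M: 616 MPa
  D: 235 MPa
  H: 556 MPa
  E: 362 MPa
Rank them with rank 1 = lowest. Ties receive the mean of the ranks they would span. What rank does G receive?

Sorted (ascending): 235, 291, 358, 362, 433, 498, 498, 556, 573, 609, 612, 616
The 2 values of 498 occupy positions 6–7 → average rank (6+7)/2 = 6.5.
G has value 498 MPa → rank 6.5.

6.5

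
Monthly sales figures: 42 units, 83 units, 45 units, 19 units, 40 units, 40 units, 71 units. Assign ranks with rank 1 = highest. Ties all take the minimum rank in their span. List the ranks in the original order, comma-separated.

4, 1, 3, 7, 5, 5, 2

Sorted (descending): 83, 71, 45, 42, 40, 40, 19
The 2 values of 40 occupy positions 5–6 → each gets rank 5.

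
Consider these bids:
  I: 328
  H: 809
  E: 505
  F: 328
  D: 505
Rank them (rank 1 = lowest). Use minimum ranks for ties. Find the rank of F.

Sorted (ascending): 328, 328, 505, 505, 809
The 2 values of 328 occupy positions 1–2 → each gets rank 1.
The 2 values of 505 occupy positions 3–4 → each gets rank 3.
F has value 328 → rank 1.

1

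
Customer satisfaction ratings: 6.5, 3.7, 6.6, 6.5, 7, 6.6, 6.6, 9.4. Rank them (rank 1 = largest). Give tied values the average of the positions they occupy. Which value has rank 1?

9.4

Sorted (descending): 9.4, 7, 6.6, 6.6, 6.6, 6.5, 6.5, 3.7
The 3 values of 6.6 occupy positions 3–5 → average rank 4.
The 2 values of 6.5 occupy positions 6–7 → average rank (6+7)/2 = 6.5.
Rank 1 → value 9.4.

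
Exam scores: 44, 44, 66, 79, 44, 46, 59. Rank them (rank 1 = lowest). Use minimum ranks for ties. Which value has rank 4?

Sorted (ascending): 44, 44, 44, 46, 59, 66, 79
The 3 values of 44 occupy positions 1–3 → each gets rank 1.
Rank 4 → value 46.

46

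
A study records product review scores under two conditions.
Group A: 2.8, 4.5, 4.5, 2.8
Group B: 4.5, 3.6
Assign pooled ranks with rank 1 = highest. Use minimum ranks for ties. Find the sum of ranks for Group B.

5

Sorted (descending): 4.5, 4.5, 4.5, 3.6, 2.8, 2.8
The 3 values of 4.5 occupy positions 1–3 → each gets rank 1.
The 2 values of 2.8 occupy positions 5–6 → each gets rank 5.
Group B values → pooled ranks: 4.5→1, 3.6→4
Rank sum = 1 + 4 = 5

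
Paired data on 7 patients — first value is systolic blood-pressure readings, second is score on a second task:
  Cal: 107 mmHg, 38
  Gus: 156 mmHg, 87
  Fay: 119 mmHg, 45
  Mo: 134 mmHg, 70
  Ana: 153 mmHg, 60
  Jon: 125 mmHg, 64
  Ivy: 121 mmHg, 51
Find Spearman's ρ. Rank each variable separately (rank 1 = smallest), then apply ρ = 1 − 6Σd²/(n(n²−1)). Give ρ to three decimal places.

Ranks of variable 1: 1, 7, 2, 5, 6, 4, 3
Ranks of variable 2: 1, 7, 2, 6, 4, 5, 3
d = r₁ − r₂: 0, 0, 0, -1, 2, -1, 0
d²: 0, 0, 0, 1, 4, 1, 0; Σd² = 6
ρ = 1 − 6·6/(7·48) = 1 − 36/336 = 0.893

0.893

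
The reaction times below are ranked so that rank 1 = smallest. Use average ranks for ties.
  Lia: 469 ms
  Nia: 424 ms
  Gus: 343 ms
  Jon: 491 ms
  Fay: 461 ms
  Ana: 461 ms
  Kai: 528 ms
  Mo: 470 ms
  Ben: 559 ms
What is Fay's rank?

3.5

Sorted (ascending): 343, 424, 461, 461, 469, 470, 491, 528, 559
The 2 values of 461 occupy positions 3–4 → average rank (3+4)/2 = 3.5.
Fay has value 461 ms → rank 3.5.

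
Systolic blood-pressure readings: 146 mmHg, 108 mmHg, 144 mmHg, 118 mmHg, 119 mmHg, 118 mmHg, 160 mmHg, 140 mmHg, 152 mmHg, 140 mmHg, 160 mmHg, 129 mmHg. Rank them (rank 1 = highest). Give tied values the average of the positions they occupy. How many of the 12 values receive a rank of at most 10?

Sorted (descending): 160, 160, 152, 146, 144, 140, 140, 129, 119, 118, 118, 108
The 2 values of 160 occupy positions 1–2 → average rank (1+2)/2 = 1.5.
The 2 values of 140 occupy positions 6–7 → average rank (6+7)/2 = 6.5.
The 2 values of 118 occupy positions 10–11 → average rank (10+11)/2 = 10.5.
Ranks ≤ 10: {1.5, 1.5, 3, 4, 5, 6.5, 6.5, 8, 9} → 9 values.

9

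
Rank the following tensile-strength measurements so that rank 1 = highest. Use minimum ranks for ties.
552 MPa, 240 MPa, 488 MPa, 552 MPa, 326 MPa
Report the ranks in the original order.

Sorted (descending): 552, 552, 488, 326, 240
The 2 values of 552 occupy positions 1–2 → each gets rank 1.

1, 5, 3, 1, 4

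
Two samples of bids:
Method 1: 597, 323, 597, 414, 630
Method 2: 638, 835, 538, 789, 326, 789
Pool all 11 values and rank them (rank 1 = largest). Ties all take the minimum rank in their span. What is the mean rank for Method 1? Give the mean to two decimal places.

Sorted (descending): 835, 789, 789, 638, 630, 597, 597, 538, 414, 326, 323
The 2 values of 789 occupy positions 2–3 → each gets rank 2.
The 2 values of 597 occupy positions 6–7 → each gets rank 6.
Method 1 values → pooled ranks: 597→6, 323→11, 597→6, 414→9, 630→5
Mean rank = (6 + 11 + 6 + 9 + 5) / 5 = 7.40

7.40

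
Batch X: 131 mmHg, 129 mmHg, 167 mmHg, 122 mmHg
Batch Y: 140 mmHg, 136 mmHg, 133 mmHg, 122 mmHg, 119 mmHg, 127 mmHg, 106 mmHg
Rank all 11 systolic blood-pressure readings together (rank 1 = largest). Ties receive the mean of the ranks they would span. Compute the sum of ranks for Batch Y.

45.5

Sorted (descending): 167, 140, 136, 133, 131, 129, 127, 122, 122, 119, 106
The 2 values of 122 occupy positions 8–9 → average rank (8+9)/2 = 8.5.
Batch Y values → pooled ranks: 140→2, 136→3, 133→4, 122→8.5, 119→10, 127→7, 106→11
Rank sum = 2 + 3 + 4 + 8.5 + 10 + 7 + 11 = 45.5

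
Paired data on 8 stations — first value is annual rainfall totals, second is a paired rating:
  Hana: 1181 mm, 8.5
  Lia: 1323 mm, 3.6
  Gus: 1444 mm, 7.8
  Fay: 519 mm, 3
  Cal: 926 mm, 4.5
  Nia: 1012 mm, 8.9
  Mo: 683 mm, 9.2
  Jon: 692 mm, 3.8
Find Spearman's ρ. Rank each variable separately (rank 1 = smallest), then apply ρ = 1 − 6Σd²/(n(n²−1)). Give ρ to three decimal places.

Ranks of variable 1: 6, 7, 8, 1, 4, 5, 2, 3
Ranks of variable 2: 6, 2, 5, 1, 4, 7, 8, 3
d = r₁ − r₂: 0, 5, 3, 0, 0, -2, -6, 0
d²: 0, 25, 9, 0, 0, 4, 36, 0; Σd² = 74
ρ = 1 − 6·74/(8·63) = 1 − 444/504 = 0.119

0.119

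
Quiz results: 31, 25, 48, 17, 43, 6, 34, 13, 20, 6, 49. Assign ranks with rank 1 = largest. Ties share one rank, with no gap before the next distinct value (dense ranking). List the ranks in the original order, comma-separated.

5, 6, 2, 8, 3, 10, 4, 9, 7, 10, 1

Sorted (descending): 49, 48, 43, 34, 31, 25, 20, 17, 13, 6, 6
The 2 values of 6 share dense rank 10.
Remaining distinct values take the next consecutive integers.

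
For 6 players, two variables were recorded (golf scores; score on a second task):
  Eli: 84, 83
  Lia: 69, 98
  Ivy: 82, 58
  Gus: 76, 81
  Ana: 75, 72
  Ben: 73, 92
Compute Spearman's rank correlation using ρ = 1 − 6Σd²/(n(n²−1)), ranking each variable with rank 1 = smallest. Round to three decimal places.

Ranks of variable 1: 6, 1, 5, 4, 3, 2
Ranks of variable 2: 4, 6, 1, 3, 2, 5
d = r₁ − r₂: 2, -5, 4, 1, 1, -3
d²: 4, 25, 16, 1, 1, 9; Σd² = 56
ρ = 1 − 6·56/(6·35) = 1 − 336/210 = -0.600

-0.600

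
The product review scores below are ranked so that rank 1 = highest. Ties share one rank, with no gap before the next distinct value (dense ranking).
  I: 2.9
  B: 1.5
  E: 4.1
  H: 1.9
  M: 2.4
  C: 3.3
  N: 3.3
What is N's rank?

Sorted (descending): 4.1, 3.3, 3.3, 2.9, 2.4, 1.9, 1.5
The 2 values of 3.3 share dense rank 2.
Remaining distinct values take the next consecutive integers.
N has value 3.3 → rank 2.

2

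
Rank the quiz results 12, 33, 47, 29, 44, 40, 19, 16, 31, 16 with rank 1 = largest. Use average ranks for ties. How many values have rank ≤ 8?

Sorted (descending): 47, 44, 40, 33, 31, 29, 19, 16, 16, 12
The 2 values of 16 occupy positions 8–9 → average rank (8+9)/2 = 8.5.
Ranks ≤ 8: {1, 2, 3, 4, 5, 6, 7} → 7 values.

7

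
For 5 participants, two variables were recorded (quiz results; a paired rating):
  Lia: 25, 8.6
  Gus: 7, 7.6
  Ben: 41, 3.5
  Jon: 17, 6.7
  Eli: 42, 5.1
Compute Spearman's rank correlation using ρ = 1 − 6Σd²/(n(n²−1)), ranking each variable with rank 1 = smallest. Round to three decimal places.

Ranks of variable 1: 3, 1, 4, 2, 5
Ranks of variable 2: 5, 4, 1, 3, 2
d = r₁ − r₂: -2, -3, 3, -1, 3
d²: 4, 9, 9, 1, 9; Σd² = 32
ρ = 1 − 6·32/(5·24) = 1 − 192/120 = -0.600

-0.600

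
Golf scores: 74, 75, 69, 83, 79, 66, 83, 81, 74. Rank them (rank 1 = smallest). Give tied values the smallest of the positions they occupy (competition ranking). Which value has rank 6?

79

Sorted (ascending): 66, 69, 74, 74, 75, 79, 81, 83, 83
The 2 values of 74 occupy positions 3–4 → each gets rank 3.
The 2 values of 83 occupy positions 8–9 → each gets rank 8.
Rank 6 → value 79.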